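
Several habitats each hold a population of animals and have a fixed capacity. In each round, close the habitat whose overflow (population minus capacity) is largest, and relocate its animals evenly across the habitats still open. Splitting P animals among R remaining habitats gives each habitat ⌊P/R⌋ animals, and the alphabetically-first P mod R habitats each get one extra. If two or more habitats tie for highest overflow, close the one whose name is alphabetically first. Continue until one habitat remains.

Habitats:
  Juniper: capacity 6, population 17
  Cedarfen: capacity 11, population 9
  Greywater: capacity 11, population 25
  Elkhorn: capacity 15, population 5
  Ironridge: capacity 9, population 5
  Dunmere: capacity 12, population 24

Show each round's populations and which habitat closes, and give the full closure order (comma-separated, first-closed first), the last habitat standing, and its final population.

Round 1: Cedarfen=9 Dunmere=24 Elkhorn=5 Greywater=25 Ironridge=5 Juniper=17 → close Greywater (overflow 14)
  25÷5 = 5 each, +1 to first 0
Round 2: Cedarfen=14 Dunmere=29 Elkhorn=10 Ironridge=10 Juniper=22 → close Dunmere (overflow 17)
  29÷4 = 7 each, +1 to first 1
Round 3: Cedarfen=22 Elkhorn=17 Ironridge=17 Juniper=29 → close Juniper (overflow 23)
  29÷3 = 9 each, +1 to first 2
Round 4: Cedarfen=32 Elkhorn=27 Ironridge=26 → close Cedarfen (overflow 21)
  32÷2 = 16 each, +1 to first 0
Round 5: Elkhorn=43 Ironridge=42 → close Ironridge (overflow 33)
  42÷1 = 42 each, +1 to first 0

Closure order: Greywater, Dunmere, Juniper, Cedarfen, Ironridge
Last habitat: Elkhorn with 85 animals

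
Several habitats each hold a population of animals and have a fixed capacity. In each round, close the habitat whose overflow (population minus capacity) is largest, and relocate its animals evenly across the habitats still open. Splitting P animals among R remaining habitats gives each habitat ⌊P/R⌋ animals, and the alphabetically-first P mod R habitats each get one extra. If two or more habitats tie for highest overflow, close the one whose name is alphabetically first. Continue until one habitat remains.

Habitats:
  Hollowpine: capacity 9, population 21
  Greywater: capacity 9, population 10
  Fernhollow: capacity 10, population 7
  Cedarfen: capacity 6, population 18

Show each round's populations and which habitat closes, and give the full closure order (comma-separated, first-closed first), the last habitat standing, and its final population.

Round 1: Cedarfen=18 Fernhollow=7 Greywater=10 Hollowpine=21 → close Cedarfen (overflow 12)
  18÷3 = 6 each, +1 to first 0
Round 2: Fernhollow=13 Greywater=16 Hollowpine=27 → close Hollowpine (overflow 18)
  27÷2 = 13 each, +1 to first 1
Round 3: Fernhollow=27 Greywater=29 → close Greywater (overflow 20)
  29÷1 = 29 each, +1 to first 0

Closure order: Cedarfen, Hollowpine, Greywater
Last habitat: Fernhollow with 56 animals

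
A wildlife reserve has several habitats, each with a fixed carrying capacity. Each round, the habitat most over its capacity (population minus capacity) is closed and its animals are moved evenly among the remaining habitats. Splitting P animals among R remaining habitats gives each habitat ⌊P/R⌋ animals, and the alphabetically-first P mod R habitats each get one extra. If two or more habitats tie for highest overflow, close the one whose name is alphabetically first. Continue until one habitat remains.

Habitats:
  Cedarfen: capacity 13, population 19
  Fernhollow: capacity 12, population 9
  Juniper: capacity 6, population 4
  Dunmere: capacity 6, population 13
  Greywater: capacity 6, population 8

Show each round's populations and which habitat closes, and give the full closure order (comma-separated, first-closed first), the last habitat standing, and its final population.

Round 1: Cedarfen=19 Dunmere=13 Fernhollow=9 Greywater=8 Juniper=4 → close Dunmere (overflow 7)
  13÷4 = 3 each, +1 to first 1
Round 2: Cedarfen=23 Fernhollow=12 Greywater=11 Juniper=7 → close Cedarfen (overflow 10)
  23÷3 = 7 each, +1 to first 2
Round 3: Fernhollow=20 Greywater=19 Juniper=14 → close Greywater (overflow 13)
  19÷2 = 9 each, +1 to first 1
Round 4: Fernhollow=30 Juniper=23 → close Fernhollow (overflow 18)
  30÷1 = 30 each, +1 to first 0

Closure order: Dunmere, Cedarfen, Greywater, Fernhollow
Last habitat: Juniper with 53 animals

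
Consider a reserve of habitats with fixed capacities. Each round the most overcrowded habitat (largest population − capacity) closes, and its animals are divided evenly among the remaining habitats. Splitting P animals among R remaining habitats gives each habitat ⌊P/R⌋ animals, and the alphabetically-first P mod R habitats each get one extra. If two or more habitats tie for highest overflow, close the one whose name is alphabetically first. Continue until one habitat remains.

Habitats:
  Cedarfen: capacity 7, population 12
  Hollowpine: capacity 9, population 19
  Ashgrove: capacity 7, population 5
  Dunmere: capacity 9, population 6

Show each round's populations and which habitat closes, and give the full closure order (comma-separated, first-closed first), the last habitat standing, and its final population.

Round 1: Ashgrove=5 Cedarfen=12 Dunmere=6 Hollowpine=19 → close Hollowpine (overflow 10)
  19÷3 = 6 each, +1 to first 1
Round 2: Ashgrove=12 Cedarfen=18 Dunmere=12 → close Cedarfen (overflow 11)
  18÷2 = 9 each, +1 to first 0
Round 3: Ashgrove=21 Dunmere=21 → close Ashgrove (overflow 14)
  21÷1 = 21 each, +1 to first 0

Closure order: Hollowpine, Cedarfen, Ashgrove
Last habitat: Dunmere with 42 animals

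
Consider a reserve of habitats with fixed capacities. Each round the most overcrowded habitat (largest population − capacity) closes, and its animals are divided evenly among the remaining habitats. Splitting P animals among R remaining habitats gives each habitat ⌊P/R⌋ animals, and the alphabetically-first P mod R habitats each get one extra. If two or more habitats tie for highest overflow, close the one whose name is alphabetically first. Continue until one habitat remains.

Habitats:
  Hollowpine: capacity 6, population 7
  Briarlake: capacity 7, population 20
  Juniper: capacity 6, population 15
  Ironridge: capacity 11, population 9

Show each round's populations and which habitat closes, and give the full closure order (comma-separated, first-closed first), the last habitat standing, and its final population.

Closure order: Briarlake, Juniper, Hollowpine
Last habitat: Ironridge with 51 animals

Round 1: Briarlake=20 Hollowpine=7 Ironridge=9 Juniper=15 → close Briarlake (overflow 13)
  20÷3 = 6 each, +1 to first 2
Round 2: Hollowpine=14 Ironridge=16 Juniper=21 → close Juniper (overflow 15)
  21÷2 = 10 each, +1 to first 1
Round 3: Hollowpine=25 Ironridge=26 → close Hollowpine (overflow 19)
  25÷1 = 25 each, +1 to first 0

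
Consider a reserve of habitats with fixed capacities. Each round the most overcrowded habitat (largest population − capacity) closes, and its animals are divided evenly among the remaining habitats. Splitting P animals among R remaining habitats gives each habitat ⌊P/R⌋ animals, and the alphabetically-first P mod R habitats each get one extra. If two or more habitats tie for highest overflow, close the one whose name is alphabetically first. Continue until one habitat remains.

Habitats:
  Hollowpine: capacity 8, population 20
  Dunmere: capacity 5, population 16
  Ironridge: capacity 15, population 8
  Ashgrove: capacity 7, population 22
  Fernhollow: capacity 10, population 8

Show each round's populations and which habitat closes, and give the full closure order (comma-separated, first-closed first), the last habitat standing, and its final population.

Closure order: Ashgrove, Dunmere, Hollowpine, Fernhollow
Last habitat: Ironridge with 74 animals

Round 1: Ashgrove=22 Dunmere=16 Fernhollow=8 Hollowpine=20 Ironridge=8 → close Ashgrove (overflow 15)
  22÷4 = 5 each, +1 to first 2
Round 2: Dunmere=22 Fernhollow=14 Hollowpine=25 Ironridge=13 → close Dunmere (overflow 17)
  22÷3 = 7 each, +1 to first 1
Round 3: Fernhollow=22 Hollowpine=32 Ironridge=20 → close Hollowpine (overflow 24)
  32÷2 = 16 each, +1 to first 0
Round 4: Fernhollow=38 Ironridge=36 → close Fernhollow (overflow 28)
  38÷1 = 38 each, +1 to first 0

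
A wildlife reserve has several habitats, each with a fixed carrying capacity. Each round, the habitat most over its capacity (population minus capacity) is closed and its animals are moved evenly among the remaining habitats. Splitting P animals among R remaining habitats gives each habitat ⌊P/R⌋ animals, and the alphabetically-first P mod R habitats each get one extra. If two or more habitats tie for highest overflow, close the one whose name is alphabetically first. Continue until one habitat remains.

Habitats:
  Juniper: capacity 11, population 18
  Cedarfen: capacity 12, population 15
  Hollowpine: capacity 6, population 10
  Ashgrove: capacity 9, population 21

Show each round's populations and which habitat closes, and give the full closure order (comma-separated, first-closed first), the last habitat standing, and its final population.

Closure order: Ashgrove, Juniper, Cedarfen
Last habitat: Hollowpine with 64 animals

Round 1: Ashgrove=21 Cedarfen=15 Hollowpine=10 Juniper=18 → close Ashgrove (overflow 12)
  21÷3 = 7 each, +1 to first 0
Round 2: Cedarfen=22 Hollowpine=17 Juniper=25 → close Juniper (overflow 14)
  25÷2 = 12 each, +1 to first 1
Round 3: Cedarfen=35 Hollowpine=29 → close Cedarfen (overflow 23)
  35÷1 = 35 each, +1 to first 0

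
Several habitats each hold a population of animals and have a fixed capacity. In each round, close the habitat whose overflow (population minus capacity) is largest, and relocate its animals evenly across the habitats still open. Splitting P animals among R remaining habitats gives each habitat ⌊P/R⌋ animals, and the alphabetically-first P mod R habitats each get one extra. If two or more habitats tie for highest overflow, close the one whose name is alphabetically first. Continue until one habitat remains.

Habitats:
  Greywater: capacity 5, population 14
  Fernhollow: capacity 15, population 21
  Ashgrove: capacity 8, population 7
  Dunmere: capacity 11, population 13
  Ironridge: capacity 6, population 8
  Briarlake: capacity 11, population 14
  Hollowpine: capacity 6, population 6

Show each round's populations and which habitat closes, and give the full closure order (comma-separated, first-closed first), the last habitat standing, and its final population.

Closure order: Greywater, Fernhollow, Briarlake, Dunmere, Ashgrove, Ironridge
Last habitat: Hollowpine with 83 animals

Round 1: Ashgrove=7 Briarlake=14 Dunmere=13 Fernhollow=21 Greywater=14 Hollowpine=6 Ironridge=8 → close Greywater (overflow 9)
  14÷6 = 2 each, +1 to first 2
Round 2: Ashgrove=10 Briarlake=17 Dunmere=15 Fernhollow=23 Hollowpine=8 Ironridge=10 → close Fernhollow (overflow 8)
  23÷5 = 4 each, +1 to first 3
Round 3: Ashgrove=15 Briarlake=22 Dunmere=20 Hollowpine=12 Ironridge=14 → close Briarlake (overflow 11)
  22÷4 = 5 each, +1 to first 2
Round 4: Ashgrove=21 Dunmere=26 Hollowpine=17 Ironridge=19 → close Dunmere (overflow 15)
  26÷3 = 8 each, +1 to first 2
Round 5: Ashgrove=30 Hollowpine=26 Ironridge=27 → close Ashgrove (overflow 22)
  30÷2 = 15 each, +1 to first 0
Round 6: Hollowpine=41 Ironridge=42 → close Ironridge (overflow 36)
  42÷1 = 42 each, +1 to first 0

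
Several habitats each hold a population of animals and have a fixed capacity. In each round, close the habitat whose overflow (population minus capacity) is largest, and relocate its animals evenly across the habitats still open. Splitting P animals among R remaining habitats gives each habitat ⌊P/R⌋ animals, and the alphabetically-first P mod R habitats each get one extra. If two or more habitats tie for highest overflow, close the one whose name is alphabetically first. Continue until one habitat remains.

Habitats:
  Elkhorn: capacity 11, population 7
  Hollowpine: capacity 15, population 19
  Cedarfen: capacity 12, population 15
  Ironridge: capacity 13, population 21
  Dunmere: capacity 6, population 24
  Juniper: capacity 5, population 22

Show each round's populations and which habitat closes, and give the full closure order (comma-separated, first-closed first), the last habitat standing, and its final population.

Closure order: Dunmere, Juniper, Ironridge, Cedarfen, Hollowpine
Last habitat: Elkhorn with 108 animals

Round 1: Cedarfen=15 Dunmere=24 Elkhorn=7 Hollowpine=19 Ironridge=21 Juniper=22 → close Dunmere (overflow 18)
  24÷5 = 4 each, +1 to first 4
Round 2: Cedarfen=20 Elkhorn=12 Hollowpine=24 Ironridge=26 Juniper=26 → close Juniper (overflow 21)
  26÷4 = 6 each, +1 to first 2
Round 3: Cedarfen=27 Elkhorn=19 Hollowpine=30 Ironridge=32 → close Ironridge (overflow 19)
  32÷3 = 10 each, +1 to first 2
Round 4: Cedarfen=38 Elkhorn=30 Hollowpine=40 → close Cedarfen (overflow 26)
  38÷2 = 19 each, +1 to first 0
Round 5: Elkhorn=49 Hollowpine=59 → close Hollowpine (overflow 44)
  59÷1 = 59 each, +1 to first 0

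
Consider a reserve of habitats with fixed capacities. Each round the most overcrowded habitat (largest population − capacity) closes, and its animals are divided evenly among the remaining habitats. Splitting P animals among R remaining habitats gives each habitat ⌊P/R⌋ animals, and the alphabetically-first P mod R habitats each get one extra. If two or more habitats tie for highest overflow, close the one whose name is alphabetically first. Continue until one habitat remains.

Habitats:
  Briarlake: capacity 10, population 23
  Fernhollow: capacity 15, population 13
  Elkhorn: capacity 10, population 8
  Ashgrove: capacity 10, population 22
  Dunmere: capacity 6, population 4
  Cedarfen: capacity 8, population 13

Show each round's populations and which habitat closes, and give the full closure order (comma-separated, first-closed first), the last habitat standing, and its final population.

Round 1: Ashgrove=22 Briarlake=23 Cedarfen=13 Dunmere=4 Elkhorn=8 Fernhollow=13 → close Briarlake (overflow 13)
  23÷5 = 4 each, +1 to first 3
Round 2: Ashgrove=27 Cedarfen=18 Dunmere=9 Elkhorn=12 Fernhollow=17 → close Ashgrove (overflow 17)
  27÷4 = 6 each, +1 to first 3
Round 3: Cedarfen=25 Dunmere=16 Elkhorn=19 Fernhollow=23 → close Cedarfen (overflow 17)
  25÷3 = 8 each, +1 to first 1
Round 4: Dunmere=25 Elkhorn=27 Fernhollow=31 → close Dunmere (overflow 19)
  25÷2 = 12 each, +1 to first 1
Round 5: Elkhorn=40 Fernhollow=43 → close Elkhorn (overflow 30)
  40÷1 = 40 each, +1 to first 0

Closure order: Briarlake, Ashgrove, Cedarfen, Dunmere, Elkhorn
Last habitat: Fernhollow with 83 animals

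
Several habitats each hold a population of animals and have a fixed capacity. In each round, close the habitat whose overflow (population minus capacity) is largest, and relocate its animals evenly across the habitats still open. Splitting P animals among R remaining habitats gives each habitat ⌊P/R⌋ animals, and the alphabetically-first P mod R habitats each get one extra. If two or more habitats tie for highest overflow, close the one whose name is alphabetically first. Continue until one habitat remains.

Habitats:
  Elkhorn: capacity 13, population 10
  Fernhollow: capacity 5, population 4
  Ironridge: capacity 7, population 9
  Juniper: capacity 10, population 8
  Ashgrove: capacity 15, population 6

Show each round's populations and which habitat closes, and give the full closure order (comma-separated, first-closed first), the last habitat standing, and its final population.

Closure order: Ironridge, Fernhollow, Juniper, Elkhorn
Last habitat: Ashgrove with 37 animals

Round 1: Ashgrove=6 Elkhorn=10 Fernhollow=4 Ironridge=9 Juniper=8 → close Ironridge (overflow 2)
  9÷4 = 2 each, +1 to first 1
Round 2: Ashgrove=9 Elkhorn=12 Fernhollow=6 Juniper=10 → close Fernhollow (overflow 1)
  6÷3 = 2 each, +1 to first 0
Round 3: Ashgrove=11 Elkhorn=14 Juniper=12 → close Juniper (overflow 2)
  12÷2 = 6 each, +1 to first 0
Round 4: Ashgrove=17 Elkhorn=20 → close Elkhorn (overflow 7)
  20÷1 = 20 each, +1 to first 0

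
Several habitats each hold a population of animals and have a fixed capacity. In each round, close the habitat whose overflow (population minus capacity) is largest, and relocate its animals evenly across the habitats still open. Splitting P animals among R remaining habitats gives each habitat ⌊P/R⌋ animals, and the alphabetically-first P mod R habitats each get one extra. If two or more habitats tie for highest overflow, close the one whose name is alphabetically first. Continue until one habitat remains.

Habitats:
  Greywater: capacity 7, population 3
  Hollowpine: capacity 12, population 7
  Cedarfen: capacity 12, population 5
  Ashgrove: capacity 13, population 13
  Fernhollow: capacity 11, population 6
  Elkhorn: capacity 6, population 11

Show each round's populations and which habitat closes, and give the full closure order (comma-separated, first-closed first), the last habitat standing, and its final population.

Round 1: Ashgrove=13 Cedarfen=5 Elkhorn=11 Fernhollow=6 Greywater=3 Hollowpine=7 → close Elkhorn (overflow 5)
  11÷5 = 2 each, +1 to first 1
Round 2: Ashgrove=16 Cedarfen=7 Fernhollow=8 Greywater=5 Hollowpine=9 → close Ashgrove (overflow 3)
  16÷4 = 4 each, +1 to first 0
Round 3: Cedarfen=11 Fernhollow=12 Greywater=9 Hollowpine=13 → close Greywater (overflow 2)
  9÷3 = 3 each, +1 to first 0
Round 4: Cedarfen=14 Fernhollow=15 Hollowpine=16 → close Fernhollow (overflow 4)
  15÷2 = 7 each, +1 to first 1
Round 5: Cedarfen=22 Hollowpine=23 → close Hollowpine (overflow 11)
  23÷1 = 23 each, +1 to first 0

Closure order: Elkhorn, Ashgrove, Greywater, Fernhollow, Hollowpine
Last habitat: Cedarfen with 45 animals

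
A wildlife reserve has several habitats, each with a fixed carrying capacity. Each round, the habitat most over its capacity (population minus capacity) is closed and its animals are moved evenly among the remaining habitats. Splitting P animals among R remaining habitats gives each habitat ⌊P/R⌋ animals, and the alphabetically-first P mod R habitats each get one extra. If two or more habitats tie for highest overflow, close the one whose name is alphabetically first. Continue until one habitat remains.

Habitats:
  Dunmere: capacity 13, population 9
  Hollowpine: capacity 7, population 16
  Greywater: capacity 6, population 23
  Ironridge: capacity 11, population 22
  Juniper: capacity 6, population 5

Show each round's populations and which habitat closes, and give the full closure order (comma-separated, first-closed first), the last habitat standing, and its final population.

Round 1: Dunmere=9 Greywater=23 Hollowpine=16 Ironridge=22 Juniper=5 → close Greywater (overflow 17)
  23÷4 = 5 each, +1 to first 3
Round 2: Dunmere=15 Hollowpine=22 Ironridge=28 Juniper=10 → close Ironridge (overflow 17)
  28÷3 = 9 each, +1 to first 1
Round 3: Dunmere=25 Hollowpine=31 Juniper=19 → close Hollowpine (overflow 24)
  31÷2 = 15 each, +1 to first 1
Round 4: Dunmere=41 Juniper=34 → close Dunmere (overflow 28)
  41÷1 = 41 each, +1 to first 0

Closure order: Greywater, Ironridge, Hollowpine, Dunmere
Last habitat: Juniper with 75 animals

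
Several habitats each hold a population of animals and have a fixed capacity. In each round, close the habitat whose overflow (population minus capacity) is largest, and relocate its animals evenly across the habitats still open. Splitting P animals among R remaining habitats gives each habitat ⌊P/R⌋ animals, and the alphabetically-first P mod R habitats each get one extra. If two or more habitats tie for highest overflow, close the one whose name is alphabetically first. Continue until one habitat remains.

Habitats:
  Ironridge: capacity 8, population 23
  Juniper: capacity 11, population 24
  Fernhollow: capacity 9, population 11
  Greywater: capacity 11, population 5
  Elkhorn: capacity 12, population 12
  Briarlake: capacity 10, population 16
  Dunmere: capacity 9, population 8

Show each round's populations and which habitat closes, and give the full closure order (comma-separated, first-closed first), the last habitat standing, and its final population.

Closure order: Ironridge, Juniper, Briarlake, Fernhollow, Dunmere, Elkhorn
Last habitat: Greywater with 99 animals

Round 1: Briarlake=16 Dunmere=8 Elkhorn=12 Fernhollow=11 Greywater=5 Ironridge=23 Juniper=24 → close Ironridge (overflow 15)
  23÷6 = 3 each, +1 to first 5
Round 2: Briarlake=20 Dunmere=12 Elkhorn=16 Fernhollow=15 Greywater=9 Juniper=27 → close Juniper (overflow 16)
  27÷5 = 5 each, +1 to first 2
Round 3: Briarlake=26 Dunmere=18 Elkhorn=21 Fernhollow=20 Greywater=14 → close Briarlake (overflow 16)
  26÷4 = 6 each, +1 to first 2
Round 4: Dunmere=25 Elkhorn=28 Fernhollow=26 Greywater=20 → close Fernhollow (overflow 17)
  26÷3 = 8 each, +1 to first 2
Round 5: Dunmere=34 Elkhorn=37 Greywater=28 → close Dunmere (overflow 25)
  34÷2 = 17 each, +1 to first 0
Round 6: Elkhorn=54 Greywater=45 → close Elkhorn (overflow 42)
  54÷1 = 54 each, +1 to first 0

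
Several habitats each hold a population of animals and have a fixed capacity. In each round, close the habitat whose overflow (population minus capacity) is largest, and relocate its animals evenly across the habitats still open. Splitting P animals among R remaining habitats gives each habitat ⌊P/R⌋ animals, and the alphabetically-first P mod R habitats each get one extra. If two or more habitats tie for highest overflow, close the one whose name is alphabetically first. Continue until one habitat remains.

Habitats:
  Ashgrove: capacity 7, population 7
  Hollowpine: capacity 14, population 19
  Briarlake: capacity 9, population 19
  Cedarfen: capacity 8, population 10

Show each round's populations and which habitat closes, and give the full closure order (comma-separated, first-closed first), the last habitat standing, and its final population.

Closure order: Briarlake, Hollowpine, Ashgrove
Last habitat: Cedarfen with 55 animals

Round 1: Ashgrove=7 Briarlake=19 Cedarfen=10 Hollowpine=19 → close Briarlake (overflow 10)
  19÷3 = 6 each, +1 to first 1
Round 2: Ashgrove=14 Cedarfen=16 Hollowpine=25 → close Hollowpine (overflow 11)
  25÷2 = 12 each, +1 to first 1
Round 3: Ashgrove=27 Cedarfen=28 → close Ashgrove (overflow 20)
  27÷1 = 27 each, +1 to first 0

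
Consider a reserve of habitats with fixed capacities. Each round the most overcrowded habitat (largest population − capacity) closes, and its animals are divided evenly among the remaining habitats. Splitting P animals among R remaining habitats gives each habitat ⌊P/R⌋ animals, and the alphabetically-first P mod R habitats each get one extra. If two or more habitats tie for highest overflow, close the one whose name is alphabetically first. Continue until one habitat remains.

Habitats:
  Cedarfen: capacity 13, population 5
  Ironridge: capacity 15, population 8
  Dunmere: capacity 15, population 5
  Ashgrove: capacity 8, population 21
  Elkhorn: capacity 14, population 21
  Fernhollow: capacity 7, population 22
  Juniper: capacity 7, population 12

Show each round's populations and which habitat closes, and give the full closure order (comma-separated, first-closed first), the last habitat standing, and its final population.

Round 1: Ashgrove=21 Cedarfen=5 Dunmere=5 Elkhorn=21 Fernhollow=22 Ironridge=8 Juniper=12 → close Fernhollow (overflow 15)
  22÷6 = 3 each, +1 to first 4
Round 2: Ashgrove=25 Cedarfen=9 Dunmere=9 Elkhorn=25 Ironridge=11 Juniper=15 → close Ashgrove (overflow 17)
  25÷5 = 5 each, +1 to first 0
Round 3: Cedarfen=14 Dunmere=14 Elkhorn=30 Ironridge=16 Juniper=20 → close Elkhorn (overflow 16)
  30÷4 = 7 each, +1 to first 2
Round 4: Cedarfen=22 Dunmere=22 Ironridge=23 Juniper=27 → close Juniper (overflow 20)
  27÷3 = 9 each, +1 to first 0
Round 5: Cedarfen=31 Dunmere=31 Ironridge=32 → close Cedarfen (overflow 18)
  31÷2 = 15 each, +1 to first 1
Round 6: Dunmere=47 Ironridge=47 → close Dunmere (overflow 32)
  47÷1 = 47 each, +1 to first 0

Closure order: Fernhollow, Ashgrove, Elkhorn, Juniper, Cedarfen, Dunmere
Last habitat: Ironridge with 94 animals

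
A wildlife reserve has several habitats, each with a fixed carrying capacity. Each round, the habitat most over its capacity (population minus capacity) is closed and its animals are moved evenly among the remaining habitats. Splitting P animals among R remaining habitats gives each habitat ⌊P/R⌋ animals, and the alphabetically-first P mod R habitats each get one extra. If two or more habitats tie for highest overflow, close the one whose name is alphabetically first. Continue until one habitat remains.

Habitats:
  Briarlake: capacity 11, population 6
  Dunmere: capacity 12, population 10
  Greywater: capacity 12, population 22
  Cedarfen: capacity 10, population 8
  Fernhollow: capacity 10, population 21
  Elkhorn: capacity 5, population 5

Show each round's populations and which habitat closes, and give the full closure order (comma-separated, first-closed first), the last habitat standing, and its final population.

Closure order: Fernhollow, Greywater, Elkhorn, Cedarfen, Dunmere
Last habitat: Briarlake with 72 animals

Round 1: Briarlake=6 Cedarfen=8 Dunmere=10 Elkhorn=5 Fernhollow=21 Greywater=22 → close Fernhollow (overflow 11)
  21÷5 = 4 each, +1 to first 1
Round 2: Briarlake=11 Cedarfen=12 Dunmere=14 Elkhorn=9 Greywater=26 → close Greywater (overflow 14)
  26÷4 = 6 each, +1 to first 2
Round 3: Briarlake=18 Cedarfen=19 Dunmere=20 Elkhorn=15 → close Elkhorn (overflow 10)
  15÷3 = 5 each, +1 to first 0
Round 4: Briarlake=23 Cedarfen=24 Dunmere=25 → close Cedarfen (overflow 14)
  24÷2 = 12 each, +1 to first 0
Round 5: Briarlake=35 Dunmere=37 → close Dunmere (overflow 25)
  37÷1 = 37 each, +1 to first 0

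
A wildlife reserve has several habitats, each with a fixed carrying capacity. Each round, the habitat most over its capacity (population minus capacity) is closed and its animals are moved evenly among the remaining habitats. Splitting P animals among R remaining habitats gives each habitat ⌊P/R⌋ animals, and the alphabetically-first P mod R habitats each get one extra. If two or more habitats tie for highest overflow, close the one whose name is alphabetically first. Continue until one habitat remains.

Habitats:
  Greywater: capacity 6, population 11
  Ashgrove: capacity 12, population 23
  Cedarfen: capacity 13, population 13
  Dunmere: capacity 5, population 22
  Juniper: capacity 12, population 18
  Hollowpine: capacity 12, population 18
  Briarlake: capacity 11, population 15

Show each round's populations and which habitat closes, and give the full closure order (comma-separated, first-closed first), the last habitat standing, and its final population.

Closure order: Dunmere, Ashgrove, Briarlake, Greywater, Hollowpine, Juniper
Last habitat: Cedarfen with 120 animals

Round 1: Ashgrove=23 Briarlake=15 Cedarfen=13 Dunmere=22 Greywater=11 Hollowpine=18 Juniper=18 → close Dunmere (overflow 17)
  22÷6 = 3 each, +1 to first 4
Round 2: Ashgrove=27 Briarlake=19 Cedarfen=17 Greywater=15 Hollowpine=21 Juniper=21 → close Ashgrove (overflow 15)
  27÷5 = 5 each, +1 to first 2
Round 3: Briarlake=25 Cedarfen=23 Greywater=20 Hollowpine=26 Juniper=26 → close Briarlake (overflow 14)
  25÷4 = 6 each, +1 to first 1
Round 4: Cedarfen=30 Greywater=26 Hollowpine=32 Juniper=32 → close Greywater (overflow 20)
  26÷3 = 8 each, +1 to first 2
Round 5: Cedarfen=39 Hollowpine=41 Juniper=40 → close Hollowpine (overflow 29)
  41÷2 = 20 each, +1 to first 1
Round 6: Cedarfen=60 Juniper=60 → close Juniper (overflow 48)
  60÷1 = 60 each, +1 to first 0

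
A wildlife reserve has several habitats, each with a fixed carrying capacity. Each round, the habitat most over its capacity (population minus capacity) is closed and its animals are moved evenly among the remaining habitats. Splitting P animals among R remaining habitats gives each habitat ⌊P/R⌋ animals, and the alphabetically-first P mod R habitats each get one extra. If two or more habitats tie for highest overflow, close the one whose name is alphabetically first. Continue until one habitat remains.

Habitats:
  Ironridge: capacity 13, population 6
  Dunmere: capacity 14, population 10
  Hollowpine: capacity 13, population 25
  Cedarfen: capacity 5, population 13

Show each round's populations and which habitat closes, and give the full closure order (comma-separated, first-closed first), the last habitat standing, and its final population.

Round 1: Cedarfen=13 Dunmere=10 Hollowpine=25 Ironridge=6 → close Hollowpine (overflow 12)
  25÷3 = 8 each, +1 to first 1
Round 2: Cedarfen=22 Dunmere=18 Ironridge=14 → close Cedarfen (overflow 17)
  22÷2 = 11 each, +1 to first 0
Round 3: Dunmere=29 Ironridge=25 → close Dunmere (overflow 15)
  29÷1 = 29 each, +1 to first 0

Closure order: Hollowpine, Cedarfen, Dunmere
Last habitat: Ironridge with 54 animals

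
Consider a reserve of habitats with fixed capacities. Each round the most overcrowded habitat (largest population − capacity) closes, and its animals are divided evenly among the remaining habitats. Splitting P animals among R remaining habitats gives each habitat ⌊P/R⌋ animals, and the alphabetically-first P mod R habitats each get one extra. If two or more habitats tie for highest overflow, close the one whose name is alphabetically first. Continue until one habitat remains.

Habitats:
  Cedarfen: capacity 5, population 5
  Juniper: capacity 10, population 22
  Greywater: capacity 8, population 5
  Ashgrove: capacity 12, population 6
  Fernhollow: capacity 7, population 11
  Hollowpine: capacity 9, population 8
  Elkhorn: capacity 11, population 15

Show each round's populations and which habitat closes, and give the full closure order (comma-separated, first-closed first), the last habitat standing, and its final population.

Closure order: Juniper, Elkhorn, Fernhollow, Cedarfen, Greywater, Hollowpine
Last habitat: Ashgrove with 72 animals

Round 1: Ashgrove=6 Cedarfen=5 Elkhorn=15 Fernhollow=11 Greywater=5 Hollowpine=8 Juniper=22 → close Juniper (overflow 12)
  22÷6 = 3 each, +1 to first 4
Round 2: Ashgrove=10 Cedarfen=9 Elkhorn=19 Fernhollow=15 Greywater=8 Hollowpine=11 → close Elkhorn (overflow 8)
  19÷5 = 3 each, +1 to first 4
Round 3: Ashgrove=14 Cedarfen=13 Fernhollow=19 Greywater=12 Hollowpine=14 → close Fernhollow (overflow 12)
  19÷4 = 4 each, +1 to first 3
Round 4: Ashgrove=19 Cedarfen=18 Greywater=17 Hollowpine=18 → close Cedarfen (overflow 13)
  18÷3 = 6 each, +1 to first 0
Round 5: Ashgrove=25 Greywater=23 Hollowpine=24 → close Greywater (overflow 15)
  23÷2 = 11 each, +1 to first 1
Round 6: Ashgrove=37 Hollowpine=35 → close Hollowpine (overflow 26)
  35÷1 = 35 each, +1 to first 0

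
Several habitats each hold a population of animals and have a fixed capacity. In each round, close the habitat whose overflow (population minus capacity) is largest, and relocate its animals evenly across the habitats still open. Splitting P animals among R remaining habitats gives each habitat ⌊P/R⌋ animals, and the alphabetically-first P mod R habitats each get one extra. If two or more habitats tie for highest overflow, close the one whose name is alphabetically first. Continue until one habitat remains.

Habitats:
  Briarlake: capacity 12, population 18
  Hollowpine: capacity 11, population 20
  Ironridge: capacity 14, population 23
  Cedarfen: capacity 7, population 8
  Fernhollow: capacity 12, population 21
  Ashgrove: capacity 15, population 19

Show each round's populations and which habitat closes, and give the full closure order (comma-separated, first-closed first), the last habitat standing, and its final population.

Closure order: Fernhollow, Hollowpine, Ironridge, Briarlake, Ashgrove
Last habitat: Cedarfen with 109 animals

Round 1: Ashgrove=19 Briarlake=18 Cedarfen=8 Fernhollow=21 Hollowpine=20 Ironridge=23 → close Fernhollow (overflow 9)
  21÷5 = 4 each, +1 to first 1
Round 2: Ashgrove=24 Briarlake=22 Cedarfen=12 Hollowpine=24 Ironridge=27 → close Hollowpine (overflow 13)
  24÷4 = 6 each, +1 to first 0
Round 3: Ashgrove=30 Briarlake=28 Cedarfen=18 Ironridge=33 → close Ironridge (overflow 19)
  33÷3 = 11 each, +1 to first 0
Round 4: Ashgrove=41 Briarlake=39 Cedarfen=29 → close Briarlake (overflow 27)
  39÷2 = 19 each, +1 to first 1
Round 5: Ashgrove=61 Cedarfen=48 → close Ashgrove (overflow 46)
  61÷1 = 61 each, +1 to first 0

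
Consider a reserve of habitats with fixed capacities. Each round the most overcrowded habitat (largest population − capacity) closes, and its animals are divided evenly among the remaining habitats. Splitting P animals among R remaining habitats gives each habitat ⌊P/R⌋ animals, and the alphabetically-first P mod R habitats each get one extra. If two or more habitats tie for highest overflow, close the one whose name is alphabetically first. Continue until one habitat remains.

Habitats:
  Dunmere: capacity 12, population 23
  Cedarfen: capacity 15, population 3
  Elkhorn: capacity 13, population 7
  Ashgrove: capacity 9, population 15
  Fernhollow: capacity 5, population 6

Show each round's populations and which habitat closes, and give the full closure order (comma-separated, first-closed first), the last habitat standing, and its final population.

Round 1: Ashgrove=15 Cedarfen=3 Dunmere=23 Elkhorn=7 Fernhollow=6 → close Dunmere (overflow 11)
  23÷4 = 5 each, +1 to first 3
Round 2: Ashgrove=21 Cedarfen=9 Elkhorn=13 Fernhollow=11 → close Ashgrove (overflow 12)
  21÷3 = 7 each, +1 to first 0
Round 3: Cedarfen=16 Elkhorn=20 Fernhollow=18 → close Fernhollow (overflow 13)
  18÷2 = 9 each, +1 to first 0
Round 4: Cedarfen=25 Elkhorn=29 → close Elkhorn (overflow 16)
  29÷1 = 29 each, +1 to first 0

Closure order: Dunmere, Ashgrove, Fernhollow, Elkhorn
Last habitat: Cedarfen with 54 animals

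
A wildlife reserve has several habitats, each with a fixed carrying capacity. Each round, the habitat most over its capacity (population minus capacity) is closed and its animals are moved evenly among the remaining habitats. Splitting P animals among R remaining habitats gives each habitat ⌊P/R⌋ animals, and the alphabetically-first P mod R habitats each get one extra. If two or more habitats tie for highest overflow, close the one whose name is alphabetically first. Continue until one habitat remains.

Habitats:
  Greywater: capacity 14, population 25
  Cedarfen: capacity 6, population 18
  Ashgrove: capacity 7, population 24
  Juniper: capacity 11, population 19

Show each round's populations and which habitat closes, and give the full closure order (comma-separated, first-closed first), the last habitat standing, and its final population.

Closure order: Ashgrove, Cedarfen, Greywater
Last habitat: Juniper with 86 animals

Round 1: Ashgrove=24 Cedarfen=18 Greywater=25 Juniper=19 → close Ashgrove (overflow 17)
  24÷3 = 8 each, +1 to first 0
Round 2: Cedarfen=26 Greywater=33 Juniper=27 → close Cedarfen (overflow 20)
  26÷2 = 13 each, +1 to first 0
Round 3: Greywater=46 Juniper=40 → close Greywater (overflow 32)
  46÷1 = 46 each, +1 to first 0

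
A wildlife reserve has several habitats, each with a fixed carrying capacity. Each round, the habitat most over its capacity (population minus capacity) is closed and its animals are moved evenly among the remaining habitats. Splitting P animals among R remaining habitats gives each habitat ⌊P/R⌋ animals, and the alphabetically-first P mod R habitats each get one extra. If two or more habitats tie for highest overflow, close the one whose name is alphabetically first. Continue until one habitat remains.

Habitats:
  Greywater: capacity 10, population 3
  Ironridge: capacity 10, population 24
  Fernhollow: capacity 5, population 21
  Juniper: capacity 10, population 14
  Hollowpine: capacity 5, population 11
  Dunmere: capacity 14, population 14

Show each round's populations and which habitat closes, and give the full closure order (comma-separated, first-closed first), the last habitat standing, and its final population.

Round 1: Dunmere=14 Fernhollow=21 Greywater=3 Hollowpine=11 Ironridge=24 Juniper=14 → close Fernhollow (overflow 16)
  21÷5 = 4 each, +1 to first 1
Round 2: Dunmere=19 Greywater=7 Hollowpine=15 Ironridge=28 Juniper=18 → close Ironridge (overflow 18)
  28÷4 = 7 each, +1 to first 0
Round 3: Dunmere=26 Greywater=14 Hollowpine=22 Juniper=25 → close Hollowpine (overflow 17)
  22÷3 = 7 each, +1 to first 1
Round 4: Dunmere=34 Greywater=21 Juniper=32 → close Juniper (overflow 22)
  32÷2 = 16 each, +1 to first 0
Round 5: Dunmere=50 Greywater=37 → close Dunmere (overflow 36)
  50÷1 = 50 each, +1 to first 0

Closure order: Fernhollow, Ironridge, Hollowpine, Juniper, Dunmere
Last habitat: Greywater with 87 animals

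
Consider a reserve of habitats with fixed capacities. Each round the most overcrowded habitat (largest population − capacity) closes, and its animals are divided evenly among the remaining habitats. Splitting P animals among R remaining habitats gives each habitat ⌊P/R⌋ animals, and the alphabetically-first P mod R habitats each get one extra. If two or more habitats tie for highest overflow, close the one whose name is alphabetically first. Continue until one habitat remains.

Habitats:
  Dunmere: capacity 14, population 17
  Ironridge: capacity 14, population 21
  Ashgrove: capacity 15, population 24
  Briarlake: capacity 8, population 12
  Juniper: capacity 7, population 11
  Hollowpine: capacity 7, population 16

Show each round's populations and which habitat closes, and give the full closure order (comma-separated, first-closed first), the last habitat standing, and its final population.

Round 1: Ashgrove=24 Briarlake=12 Dunmere=17 Hollowpine=16 Ironridge=21 Juniper=11 → close Ashgrove (overflow 9)
  24÷5 = 4 each, +1 to first 4
Round 2: Briarlake=17 Dunmere=22 Hollowpine=21 Ironridge=26 Juniper=15 → close Hollowpine (overflow 14)
  21÷4 = 5 each, +1 to first 1
Round 3: Briarlake=23 Dunmere=27 Ironridge=31 Juniper=20 → close Ironridge (overflow 17)
  31÷3 = 10 each, +1 to first 1
Round 4: Briarlake=34 Dunmere=37 Juniper=30 → close Briarlake (overflow 26)
  34÷2 = 17 each, +1 to first 0
Round 5: Dunmere=54 Juniper=47 → close Dunmere (overflow 40)
  54÷1 = 54 each, +1 to first 0

Closure order: Ashgrove, Hollowpine, Ironridge, Briarlake, Dunmere
Last habitat: Juniper with 101 animals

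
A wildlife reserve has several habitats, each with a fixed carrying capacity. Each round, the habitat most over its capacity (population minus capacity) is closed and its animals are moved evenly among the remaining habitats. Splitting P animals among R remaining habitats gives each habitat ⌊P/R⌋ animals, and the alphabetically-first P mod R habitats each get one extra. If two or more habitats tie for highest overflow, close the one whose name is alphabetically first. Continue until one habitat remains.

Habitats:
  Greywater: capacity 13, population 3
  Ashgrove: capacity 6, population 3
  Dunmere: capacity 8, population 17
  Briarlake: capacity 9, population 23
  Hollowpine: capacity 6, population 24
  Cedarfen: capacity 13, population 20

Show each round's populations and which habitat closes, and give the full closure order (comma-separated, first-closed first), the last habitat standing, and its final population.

Closure order: Hollowpine, Briarlake, Dunmere, Cedarfen, Ashgrove
Last habitat: Greywater with 90 animals

Round 1: Ashgrove=3 Briarlake=23 Cedarfen=20 Dunmere=17 Greywater=3 Hollowpine=24 → close Hollowpine (overflow 18)
  24÷5 = 4 each, +1 to first 4
Round 2: Ashgrove=8 Briarlake=28 Cedarfen=25 Dunmere=22 Greywater=7 → close Briarlake (overflow 19)
  28÷4 = 7 each, +1 to first 0
Round 3: Ashgrove=15 Cedarfen=32 Dunmere=29 Greywater=14 → close Dunmere (overflow 21)
  29÷3 = 9 each, +1 to first 2
Round 4: Ashgrove=25 Cedarfen=42 Greywater=23 → close Cedarfen (overflow 29)
  42÷2 = 21 each, +1 to first 0
Round 5: Ashgrove=46 Greywater=44 → close Ashgrove (overflow 40)
  46÷1 = 46 each, +1 to first 0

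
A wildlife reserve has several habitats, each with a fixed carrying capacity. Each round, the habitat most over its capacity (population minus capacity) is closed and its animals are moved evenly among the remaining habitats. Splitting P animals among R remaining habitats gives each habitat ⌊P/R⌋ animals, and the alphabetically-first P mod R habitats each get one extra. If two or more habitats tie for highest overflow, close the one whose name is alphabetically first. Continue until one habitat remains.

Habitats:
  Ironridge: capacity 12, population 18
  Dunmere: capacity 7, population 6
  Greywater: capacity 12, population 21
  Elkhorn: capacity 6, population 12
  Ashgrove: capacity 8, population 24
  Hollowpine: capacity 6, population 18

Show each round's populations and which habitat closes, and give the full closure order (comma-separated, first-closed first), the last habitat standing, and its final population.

Closure order: Ashgrove, Hollowpine, Greywater, Elkhorn, Ironridge
Last habitat: Dunmere with 99 animals

Round 1: Ashgrove=24 Dunmere=6 Elkhorn=12 Greywater=21 Hollowpine=18 Ironridge=18 → close Ashgrove (overflow 16)
  24÷5 = 4 each, +1 to first 4
Round 2: Dunmere=11 Elkhorn=17 Greywater=26 Hollowpine=23 Ironridge=22 → close Hollowpine (overflow 17)
  23÷4 = 5 each, +1 to first 3
Round 3: Dunmere=17 Elkhorn=23 Greywater=32 Ironridge=27 → close Greywater (overflow 20)
  32÷3 = 10 each, +1 to first 2
Round 4: Dunmere=28 Elkhorn=34 Ironridge=37 → close Elkhorn (overflow 28)
  34÷2 = 17 each, +1 to first 0
Round 5: Dunmere=45 Ironridge=54 → close Ironridge (overflow 42)
  54÷1 = 54 each, +1 to first 0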